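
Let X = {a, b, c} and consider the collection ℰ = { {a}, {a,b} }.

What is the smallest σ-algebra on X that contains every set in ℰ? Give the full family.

Start: ℰ ∪ {∅, X} = { {}, {a}, {a,b}, X }.
Step 1 adds 2:
  {c}  = ᶜ of {a,b}
  {b,c}  = ᶜ of {a}
  |family| = 6
Step 2 (1 new):
  {a,c}  = {c} ∪ {a}
  |family| = 7
Step 3. New:
  {b}  = ᶜ of {a,c}
  |family| = 8
Step 4 adds nothing — fixpoint reached.

Hence σ(ℰ) has 8 members: { {}, {a}, {b}, {c}, {a,b}, {a,c}, {b,c}, X }.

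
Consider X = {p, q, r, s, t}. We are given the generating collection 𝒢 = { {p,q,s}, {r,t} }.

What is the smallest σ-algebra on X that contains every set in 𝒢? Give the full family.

Answer: σ(𝒢) = { {}, {r,t}, {p,q,s}, X }

Check:
Take S₀ = 𝒢 ∪ {∅, X} = { {}, {r,t}, {p,q,s}, X }.
Round 1: already closed under ᶜ and ∪.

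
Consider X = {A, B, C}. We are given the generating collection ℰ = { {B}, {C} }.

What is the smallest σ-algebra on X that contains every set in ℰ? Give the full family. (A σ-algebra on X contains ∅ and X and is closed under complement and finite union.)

Start: ℰ ∪ {∅, X} = { ∅, {B}, {C}, X }.
Pass 1. New:
  {A,B}  = X∖{C}
  {A,C}  = X∖{B}
  {B,C}  = {C} ∪ {B}
  (now 7)
Pass 2: +1 →
  {A}  = X∖{B,C}
  (now 8)
Pass 3: stable.

|σ(ℰ)| = 8.  σ(ℰ) = { ∅, {A}, {B}, {C}, {A,B}, {A,C}, {B,C}, X }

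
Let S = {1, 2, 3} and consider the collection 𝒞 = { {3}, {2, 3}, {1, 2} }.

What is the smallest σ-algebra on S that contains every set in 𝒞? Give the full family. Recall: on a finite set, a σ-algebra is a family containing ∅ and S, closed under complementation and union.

σ(𝒞) (8 sets): { ∅, {1}, {2}, {3}, {1, 2}, {1, 3}, {2, 3}, S }

Working:
Take S₀ = 𝒞 ∪ {∅, S} = { ∅, {3}, {1, 2}, {2, 3}, S }.
Iteration 1 (1 new):
  {1}  = S∖{2, 3}
  — 6 sets.
Iteration 2 (1 new):
  {1, 3}  = {3} ∪ {1}
  — 7 sets.
Iteration 3. New:
  {2}  = S∖{1, 3}
  — 8 sets.
Iteration 4: no new sets; the family is a σ-algebra.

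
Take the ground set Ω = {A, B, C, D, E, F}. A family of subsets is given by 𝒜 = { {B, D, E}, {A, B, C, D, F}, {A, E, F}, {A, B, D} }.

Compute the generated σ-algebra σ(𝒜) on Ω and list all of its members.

Start: 𝒜 ∪ {∅, Ω} = { {}, {A, B, D}, {A, E, F}, {B, D, E}, {A, B, C, D, F}, Ω }.
Step 1 (6 new):
  {E}  = complement {A, B, C, D, F}
  {A, C, F}  = complement {B, D, E}
  {B, C, D}  = complement {A, E, F}
  {C, E, F}  = complement {A, B, D}
  {A, B, D, E}  = {A, B, D} ∪ {B, D, E}
  {A, B, D, E, F}  = {A, E, F} ∪ {A, B, D}
  (now 12)
Step 2: +7 →
  {C}  = complement {A, B, D, E, F}
  {C, F}  = complement {A, B, D, E}
  {A, B, C, D}  = {B, C, D} ∪ {A, B, D}
  {A, C, E, F}  = {A, C, F} ∪ {E}
  {B, C, D, E}  = {B, C, D} ∪ {E}
  {A, B, C, D, E}  = {B, C, D} ∪ {A, B, D, E}
  {B, C, D, E, F}  = {B, C, D} ∪ {C, E, F}
  (now 19)
Step 3. New:
  {A}  = complement {B, C, D, E, F}
  {F}  = complement {A, B, C, D, E}
  {A, F}  = complement {B, C, D, E}
  {B, D}  = complement {A, C, E, F}
  {C, E}  = {E} ∪ {C}
  {E, F}  = complement {A, B, C, D}
  {B, C, D, F}  = {B, C, D} ∪ {C, F}
  (now 26)
Step 4: +6 →
  {A, C}  = {C} ∪ {A}
  {A, E}  = complement {B, C, D, F}
  {A, C, E}  = {C, E} ∪ {A}
  {B, D, F}  = {F} ∪ {B, D}
  {A, B, D, F}  = complement {C, E}
  {B, D, E, F}  = {E, F} ∪ {B, D}
  (now 32)
Step 5: no new sets; the family is a σ-algebra.

|σ(𝒜)| = 32.  σ(𝒜) = { {}, {A}, {C}, {E}, {F}, {A, C}, {A, E}, {A, F}, {B, D}, {C, E}, {C, F}, {E, F}, {A, B, D}, {A, C, E}, {A, C, F}, {A, E, F}, {B, C, D}, {B, D, E}, {B, D, F}, {C, E, F}, {A, B, C, D}, {A, B, D, E}, {A, B, D, F}, {A, C, E, F}, {B, C, D, E}, {B, C, D, F}, {B, D, E, F}, {A, B, C, D, E}, {A, B, C, D, F}, {A, B, D, E, F}, {B, C, D, E, F}, Ω }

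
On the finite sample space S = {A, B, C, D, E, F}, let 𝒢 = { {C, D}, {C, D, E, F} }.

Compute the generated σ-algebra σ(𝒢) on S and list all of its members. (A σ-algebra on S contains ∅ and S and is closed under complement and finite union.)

σ(𝒢) (8 sets): { {}, {A, B}, {C, D}, {E, F}, {A, B, C, D}, {A, B, E, F}, {C, D, E, F}, S }

Check:
Begin from { {}, {C, D}, {C, D, E, F}, S } (that is, 𝒢 plus ∅ and S).
Step 1 adds 2:
  {A, B}  = S∖{C, D, E, F}
  {A, B, E, F}  = S∖{C, D}
  [6 total]
Step 2 adds 1:
  {A, B, C, D}  = {C, D} ∪ {A, B}
  [7 total]
Step 3 adds 1:
  {E, F}  = S∖{A, B, C, D}
  [8 total]
Step 4 adds nothing — fixpoint reached.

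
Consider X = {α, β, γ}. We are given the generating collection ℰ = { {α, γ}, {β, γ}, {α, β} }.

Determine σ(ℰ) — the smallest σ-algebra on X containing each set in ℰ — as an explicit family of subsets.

σ(ℰ) (8 sets): { {}, {α}, {β}, {γ}, {α, β}, {α, γ}, {β, γ}, X }

Check:
Start: ℰ ∪ {∅, X} = { {}, {α, β}, {α, γ}, {β, γ}, X }.
Pass 1: +3 →
  {α}  = X∖{β, γ}
  {β}  = X∖{α, γ}
  {γ}  = X∖{α, β}
  — 8 sets.
Pass 2: no new sets; the family is a σ-algebra.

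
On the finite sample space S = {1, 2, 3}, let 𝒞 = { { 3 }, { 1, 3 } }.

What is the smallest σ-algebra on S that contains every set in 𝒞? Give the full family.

Initial family (4 sets): { {}, { 3 }, { 1, 3 }, S }.
Iteration 1: +2 →
  { 2 }  = ᶜ of { 1, 3 }
  { 1, 2 }  = ᶜ of { 3 }
  — 6 sets.
Iteration 2: 1 new —
  { 2, 3 }  = { 3 } ∪ { 2 }
  — 7 sets.
Iteration 3: 1 new —
  { 1 }  = ᶜ of { 2, 3 }
  — 8 sets.
Iteration 4 adds nothing — fixpoint reached.

σ(𝒞) = { {}, { 1 }, { 2 }, { 3 }, { 1, 2 }, { 1, 3 }, { 2, 3 }, S }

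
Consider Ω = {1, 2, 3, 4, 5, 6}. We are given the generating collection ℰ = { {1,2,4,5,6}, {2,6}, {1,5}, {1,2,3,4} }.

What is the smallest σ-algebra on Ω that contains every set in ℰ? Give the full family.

σ(ℰ) = { {}, {1}, {2}, {3}, {4}, {5}, {6}, {1,2}, {1,3}, {1,4}, {1,5}, {1,6}, {2,3}, {2,4}, {2,5}, {2,6}, {3,4}, {3,5}, {3,6}, {4,5}, {4,6}, {5,6}, {1,2,3}, {1,2,4}, {1,2,5}, {1,2,6}, {1,3,4}, {1,3,5}, {1,3,6}, {1,4,5}, {1,4,6}, {1,5,6}, {2,3,4}, {2,3,5}, {2,3,6}, {2,4,5}, {2,4,6}, {2,5,6}, {3,4,5}, {3,4,6}, {3,5,6}, {4,5,6}, {1,2,3,4}, {1,2,3,5}, {1,2,3,6}, {1,2,4,5}, {1,2,4,6}, {1,2,5,6}, {1,3,4,5}, {1,3,4,6}, {1,3,5,6}, {1,4,5,6}, {2,3,4,5}, {2,3,4,6}, {2,3,5,6}, {2,4,5,6}, {3,4,5,6}, {1,2,3,4,5}, {1,2,3,4,6}, {1,2,3,5,6}, {1,2,4,5,6}, {1,3,4,5,6}, {2,3,4,5,6}, Ω }

Derivation:
Seed the family with ℰ together with ∅ and Ω: { {}, {1,5}, {2,6}, {1,2,3,4}, {1,2,4,5,6}, Ω }.
Round 1 adds 7:
  {3}  = complement {1,2,4,5,6}
  {5,6}  = complement {1,2,3,4}
  {1,2,5,6}  = {1,5} ∪ {2,6}
  {1,3,4,5}  = complement {2,6}
  {2,3,4,6}  = complement {1,5}
  {1,2,3,4,5}  = {1,5} ∪ {1,2,3,4}
  {1,2,3,4,6}  = {2,6} ∪ {1,2,3,4}
  — 13 sets.
Round 2. New:
  {5}  = complement {1,2,3,4,6}
  {6}  = complement {1,2,3,4,5}
  {3,4}  = complement {1,2,5,6}
  {1,3,5}  = {3} ∪ {1,5}
  {1,5,6}  = {5,6} ∪ {1,5}
  {2,3,6}  = {2,6} ∪ {3}
  {2,5,6}  = {5,6} ∪ {2,6}
  {3,5,6}  = {5,6} ∪ {3}
  {1,2,3,5,6}  = {3} ∪ {1,2,5,6}
  {1,3,4,5,6}  = {5,6} ∪ {1,3,4,5}
  {2,3,4,5,6}  = {5,6} ∪ {2,3,4,6}
  — 24 sets.
Round 3: +15 →
  {1}  = complement {2,3,4,5,6}
  {2}  = complement {1,3,4,5,6}
  {4}  = complement {1,2,3,5,6}
  {3,5}  = {5} ∪ {3}
  {3,6}  = {6} ∪ {3}
  {1,2,4}  = complement {3,5,6}
  {1,3,4}  = complement {2,5,6}
  {1,4,5}  = complement {2,3,6}
  {2,3,4}  = complement {1,5,6}
  {2,4,6}  = complement {1,3,5}
  {3,4,5}  = {3,4} ∪ {5}
  {3,4,6}  = {3,4} ∪ {6}
  {1,3,5,6}  = {5,6} ∪ {1,3,5}
  {2,3,5,6}  = {5,6} ∪ {2,3,6}
  {3,4,5,6}  = {3,4} ∪ {5,6}
  — 39 sets.
Round 4 (22 new):
  {1,2}  = complement {3,4,5,6}
  {1,3}  = {3} ∪ {1}
  {1,4}  = complement {2,3,5,6}
  {1,6}  = {1} ∪ {6}
  {2,3}  = {2} ∪ {3}
  {2,4}  = complement {1,3,5,6}
  {2,5}  = {2} ∪ {5}
  {4,5}  = {4} ∪ {5}
  {4,6}  = {4} ∪ {6}
  {1,2,5}  = complement {3,4,6}
  {1,2,6}  = complement {3,4,5}
  {1,3,6}  = {3,6} ∪ {1}
  {2,3,5}  = {2} ∪ {3,5}
  {4,5,6}  = {4} ∪ {5,6}
  {1,2,3,5}  = {1,3,5} ∪ {2}
  {1,2,3,6}  = {2,3,6} ∪ {1}
  {1,2,4,5}  = complement {3,6}
  {1,2,4,6}  = complement {3,5}
  {1,3,4,6}  = {3,6} ∪ {1,3,4}
  {1,4,5,6}  = {1,5,6} ∪ {4}
  {2,3,4,5}  = {2} ∪ {3,4,5}
  {2,4,5,6}  = {2,4,6} ∪ {5,6}
  — 61 sets.
Round 5 (3 new):
  {1,2,3}  = complement {4,5,6}
  {1,4,6}  = complement {2,3,5}
  {2,4,5}  = complement {1,3,6}
  — 64 sets.
After Round 6 the family is unchanged; done.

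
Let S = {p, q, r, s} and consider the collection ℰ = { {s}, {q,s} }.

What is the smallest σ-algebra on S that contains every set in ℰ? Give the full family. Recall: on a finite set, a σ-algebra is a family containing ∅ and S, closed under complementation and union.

Initial family (4 sets): { {}, {s}, {q,s}, S }.
Round 1: 2 new —
  {p,r}  = S∖{q,s}
  {p,q,r}  = S∖{s}
  [6 total]
Round 2 (1 new):
  {p,r,s}  = {p,r} ∪ {s}
  [7 total]
Round 3 (1 new):
  {q}  = S∖{p,r,s}
  [8 total]
Round 4: stable.

Hence σ(ℰ) has 8 members: { {}, {q}, {s}, {p,r}, {q,s}, {p,q,r}, {p,r,s}, S }.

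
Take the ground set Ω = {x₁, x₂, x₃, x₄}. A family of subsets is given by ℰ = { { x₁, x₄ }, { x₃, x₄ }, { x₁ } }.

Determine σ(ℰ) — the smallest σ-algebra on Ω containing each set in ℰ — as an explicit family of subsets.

σ(ℰ) = { {  }, { x₁ }, { x₂ }, { x₃ }, { x₄ }, { x₁, x₂ }, { x₁, x₃ }, { x₁, x₄ }, { x₂, x₃ }, { x₂, x₄ }, { x₃, x₄ }, { x₁, x₂, x₃ }, { x₁, x₂, x₄ }, { x₁, x₃, x₄ }, { x₂, x₃, x₄ }, Ω }

Derivation:
Begin from { {  }, { x₁ }, { x₁, x₄ }, { x₃, x₄ }, Ω } (that is, ℰ plus ∅ and Ω).
Round 1. New:
  { x₁, x₂ }  = Ω∖{ x₃, x₄ }
  { x₂, x₃ }  = Ω∖{ x₁, x₄ }
  { x₁, x₃, x₄ }  = { x₃, x₄ } ∪ { x₁, x₄ }
  { x₂, x₃, x₄ }  = Ω∖{ x₁ }
  |family| = 9
Round 2: 3 new —
  { x₂ }  = Ω∖{ x₁, x₃, x₄ }
  { x₁, x₂, x₃ }  = { x₁, x₂ } ∪ { x₂, x₃ }
  { x₁, x₂, x₄ }  = { x₁, x₂ } ∪ { x₁, x₄ }
  |family| = 12
Round 3. New:
  { x₃ }  = Ω∖{ x₁, x₂, x₄ }
  { x₄ }  = Ω∖{ x₁, x₂, x₃ }
  |family| = 14
Round 4: +2 →
  { x₁, x₃ }  = { x₃ } ∪ { x₁ }
  { x₂, x₄ }  = { x₄ } ∪ { x₂ }
  |family| = 16
Round 5: closed — nothing new.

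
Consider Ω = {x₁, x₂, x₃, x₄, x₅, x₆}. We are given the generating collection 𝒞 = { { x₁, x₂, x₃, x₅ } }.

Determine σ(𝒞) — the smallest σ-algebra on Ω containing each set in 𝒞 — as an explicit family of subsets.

Take S₀ = 𝒞 ∪ {∅, Ω} = { ∅, { x₁, x₂, x₃, x₅ }, Ω }.
Round 1: +1 →
  { x₄, x₆ }  = complement { x₁, x₂, x₃, x₅ }
  [4 total]
Round 2: stable.

Therefore σ(𝒞) = { ∅, { x₄, x₆ }, { x₁, x₂, x₃, x₅ }, Ω } (|σ(𝒞)| = 4).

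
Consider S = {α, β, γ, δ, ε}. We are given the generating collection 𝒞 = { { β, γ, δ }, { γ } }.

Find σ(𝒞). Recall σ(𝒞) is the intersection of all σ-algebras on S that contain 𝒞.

Initial family (4 sets): { {  }, { γ }, { β, γ, δ }, S }.
Step 1: 2 new —
  { α, ε }  = complement { β, γ, δ }
  { α, β, δ, ε }  = complement { γ }
Step 2: 1 new —
  { α, γ, ε }  = { γ } ∪ { α, ε }
Step 3 adds 1:
  { β, δ }  = complement { α, γ, ε }
Step 4: already closed under ᶜ and ∪.

σ(𝒞) = { {  }, { γ }, { α, ε }, { β, δ }, { α, γ, ε }, { β, γ, δ }, { α, β, δ, ε }, S }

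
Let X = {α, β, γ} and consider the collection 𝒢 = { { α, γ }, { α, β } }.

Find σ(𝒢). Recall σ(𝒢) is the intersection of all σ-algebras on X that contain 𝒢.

σ(𝒢) (8 sets): { {}, { α }, { β }, { γ }, { α, β }, { α, γ }, { β, γ }, X }

Derivation:
Seed the family with 𝒢 together with ∅ and X: { {}, { α, β }, { α, γ }, X }.
Round 1: +2 →
  { β }  = complement { α, γ }
  { γ }  = complement { α, β }
  [6 total]
Round 2: +1 →
  { β, γ }  = { γ } ∪ { β }
  [7 total]
Round 3: +1 →
  { α }  = complement { β, γ }
  [8 total]
After Round 4 the family is unchanged; done.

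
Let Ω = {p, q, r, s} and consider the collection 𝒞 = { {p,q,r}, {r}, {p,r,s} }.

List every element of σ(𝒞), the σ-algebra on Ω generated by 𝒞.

Start: 𝒞 ∪ {∅, Ω} = { {}, {r}, {p,q,r}, {p,r,s}, Ω }.
Step 1: 3 new —
  {q}  = Ω∖{p,r,s}
  {s}  = Ω∖{p,q,r}
  {p,q,s}  = Ω∖{r}
  — 8 sets.
Step 2. New:
  {q,r}  = {r} ∪ {q}
  {q,s}  = {s} ∪ {q}
  {r,s}  = {s} ∪ {r}
  — 11 sets.
Step 3. New:
  {p,q}  = Ω∖{r,s}
  {p,r}  = Ω∖{q,s}
  {p,s}  = Ω∖{q,r}
  {q,r,s}  = {r} ∪ {q,s}
  — 15 sets.
Step 4 (1 new):
  {p}  = Ω∖{q,r,s}
  — 16 sets.
After Step 5 the family is unchanged; done.

Hence σ(𝒞) has 16 members: { {}, {p}, {q}, {r}, {s}, {p,q}, {p,r}, {p,s}, {q,r}, {q,s}, {r,s}, {p,q,r}, {p,q,s}, {p,r,s}, {q,r,s}, Ω }.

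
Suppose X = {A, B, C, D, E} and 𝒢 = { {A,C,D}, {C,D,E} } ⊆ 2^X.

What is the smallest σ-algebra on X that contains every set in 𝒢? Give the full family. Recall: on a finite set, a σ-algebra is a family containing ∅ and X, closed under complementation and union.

Start: 𝒢 ∪ {∅, X} = { {}, {A,C,D}, {C,D,E}, X }.
Round 1 adds 3:
  {A,B}  = ᶜ of {C,D,E}
  {B,E}  = ᶜ of {A,C,D}
  {A,C,D,E}  = {C,D,E} ∪ {A,C,D}
  — 7 sets.
Round 2 (4 new):
  {B}  = ᶜ of {A,C,D,E}
  {A,B,E}  = {B,E} ∪ {A,B}
  {A,B,C,D}  = {A,C,D} ∪ {A,B}
  {B,C,D,E}  = {B,E} ∪ {C,D,E}
  — 11 sets.
Round 3. New:
  {A}  = ᶜ of {B,C,D,E}
  {E}  = ᶜ of {A,B,C,D}
  {C,D}  = ᶜ of {A,B,E}
  — 14 sets.
Round 4 (2 new):
  {A,E}  = {E} ∪ {A}
  {B,C,D}  = {C,D} ∪ {B}
  — 16 sets.
Round 5: no new sets; the family is a σ-algebra.

Hence σ(𝒢) has 16 members: { {}, {A}, {B}, {E}, {A,B}, {A,E}, {B,E}, {C,D}, {A,B,E}, {A,C,D}, {B,C,D}, {C,D,E}, {A,B,C,D}, {A,C,D,E}, {B,C,D,E}, X }.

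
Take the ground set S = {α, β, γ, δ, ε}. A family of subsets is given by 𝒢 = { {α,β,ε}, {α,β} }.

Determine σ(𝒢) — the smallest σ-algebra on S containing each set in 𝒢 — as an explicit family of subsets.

|σ(𝒢)| = 8.  σ(𝒢) = { ∅, {ε}, {α,β}, {γ,δ}, {α,β,ε}, {γ,δ,ε}, {α,β,γ,δ}, S }

Trace:
Initial family (4 sets): { ∅, {α,β}, {α,β,ε}, S }.
Iteration 1 (2 new):
  {γ,δ}  = S∖{α,β,ε}
  {γ,δ,ε}  = S∖{α,β}
  (now 6)
Iteration 2: 1 new —
  {α,β,γ,δ}  = {γ,δ} ∪ {α,β}
  (now 7)
Iteration 3: 1 new —
  {ε}  = S∖{α,β,γ,δ}
  (now 8)
After Iteration 4 the family is unchanged; done.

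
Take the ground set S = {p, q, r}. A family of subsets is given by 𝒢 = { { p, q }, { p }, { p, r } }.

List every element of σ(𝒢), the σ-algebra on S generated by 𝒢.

Initial family (5 sets): { {}, { p }, { p, q }, { p, r }, S }.
Pass 1. New:
  { q }  = complement { p, r }
  { r }  = complement { p, q }
  { q, r }  = complement { p }
  |family| = 8
After Pass 2 the family is unchanged; done.

Therefore σ(𝒢) = { {}, { p }, { q }, { r }, { p, q }, { p, r }, { q, r }, S } (|σ(𝒢)| = 8).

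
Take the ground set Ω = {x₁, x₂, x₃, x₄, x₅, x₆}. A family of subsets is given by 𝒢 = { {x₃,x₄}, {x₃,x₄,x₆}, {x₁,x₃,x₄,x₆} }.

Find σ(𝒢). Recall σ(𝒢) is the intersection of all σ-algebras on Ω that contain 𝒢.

Seed the family with 𝒢 together with ∅ and Ω: { {}, {x₃,x₄}, {x₃,x₄,x₆}, {x₁,x₃,x₄,x₆}, Ω }.
Round 1: +3 →
  {x₂,x₅}  = Ω∖{x₁,x₃,x₄,x₆}
  {x₁,x₂,x₅}  = Ω∖{x₃,x₄,x₆}
  {x₁,x₂,x₅,x₆}  = Ω∖{x₃,x₄}
  — 8 sets.
Round 2 (3 new):
  {x₂,x₃,x₄,x₅}  = {x₂,x₅} ∪ {x₃,x₄}
  {x₁,x₂,x₃,x₄,x₅}  = {x₃,x₄} ∪ {x₁,x₂,x₅}
  {x₂,x₃,x₄,x₅,x₆}  = {x₃,x₄,x₆} ∪ {x₂,x₅}
  — 11 sets.
Round 3 adds 3:
  {x₁}  = Ω∖{x₂,x₃,x₄,x₅,x₆}
  {x₆}  = Ω∖{x₁,x₂,x₃,x₄,x₅}
  {x₁,x₆}  = Ω∖{x₂,x₃,x₄,x₅}
  — 14 sets.
Round 4. New:
  {x₁,x₃,x₄}  = {x₃,x₄} ∪ {x₁}
  {x₂,x₅,x₆}  = {x₂,x₅} ∪ {x₆}
  — 16 sets.
Round 5: already closed under ᶜ and ∪.

Therefore σ(𝒢) = { {}, {x₁}, {x₆}, {x₁,x₆}, {x₂,x₅}, {x₃,x₄}, {x₁,x₂,x₅}, {x₁,x₃,x₄}, {x₂,x₅,x₆}, {x₃,x₄,x₆}, {x₁,x₂,x₅,x₆}, {x₁,x₃,x₄,x₆}, {x₂,x₃,x₄,x₅}, {x₁,x₂,x₃,x₄,x₅}, {x₂,x₃,x₄,x₅,x₆}, Ω } (|σ(𝒢)| = 16).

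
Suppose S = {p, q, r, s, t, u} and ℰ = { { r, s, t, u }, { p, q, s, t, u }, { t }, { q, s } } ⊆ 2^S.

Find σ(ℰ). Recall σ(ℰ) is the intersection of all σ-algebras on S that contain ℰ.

Begin from { {  }, { t }, { q, s }, { r, s, t, u }, { p, q, s, t, u }, S } (that is, ℰ plus ∅ and S).
Step 1: +6 →
  { r }  = S∖{ p, q, s, t, u }
  { p, q }  = S∖{ r, s, t, u }
  { q, s, t }  = { q, s } ∪ { t }
  { p, r, t, u }  = S∖{ q, s }
  { p, q, r, s, u }  = S∖{ t }
  { q, r, s, t, u }  = { r, s, t, u } ∪ { q, s }
  — 12 sets.
Step 2: +11 →
  { p }  = S∖{ q, r, s, t, u }
  { r, t }  = { t } ∪ { r }
  { p, q, r }  = { p, q } ∪ { r }
  { p, q, s }  = { p, q } ∪ { q, s }
  { p, q, t }  = { p, q } ∪ { t }
  { p, r, u }  = S∖{ q, s, t }
  { q, r, s }  = { r } ∪ { q, s }
  { p, q, s, t }  = { p, q } ∪ { q, s, t }
  { q, r, s, t }  = { r } ∪ { q, s, t }
  { p, q, r, t, u }  = { p, r, t, u } ∪ { p, q }
  { p, r, s, t, u }  = { p, r, t, u } ∪ { r, s, t, u }
  — 23 sets.
Step 3. New:
  { q }  = S∖{ p, r, s, t, u }
  { s }  = S∖{ p, q, r, t, u }
  { p, r }  = { r } ∪ { p }
  { p, t }  = { t } ∪ { p }
  { p, u }  = S∖{ q, r, s, t }
  { r, u }  = S∖{ p, q, s, t }
  { p, r, t }  = { r, t } ∪ { p }
  { p, t, u }  = S∖{ q, r, s }
  { r, s, u }  = S∖{ p, q, t }
  { r, t, u }  = S∖{ p, q, s }
  { s, t, u }  = S∖{ p, q, r }
  { p, q, r, s }  = { q, r, s } ∪ { p, q, r }
  { p, q, r, t }  = { r, t } ∪ { p, q, r }
  { p, q, r, u }  = { p, r, u } ∪ { p, q, r }
  { p, q, s, u }  = S∖{ r, t }
  { p, q, r, s, t }  = { r, t } ∪ { p, q, s, t }
  — 39 sets.
Step 4: +23 →
  { u }  = S∖{ p, q, r, s, t }
  { p, s }  = { s } ∪ { p }
  { q, r }  = { q } ∪ { r }
  { q, t }  = { q } ∪ { t }
  { r, s }  = { r } ∪ { s }
  { s, t }  = S∖{ p, q, r, u }
  { s, u }  = S∖{ p, q, r, t }
  { t, u }  = S∖{ p, q, r, s }
  { p, q, u }  = { p, u } ∪ { q }
  { p, r, s }  = { p, r } ∪ { s }
  { p, s, t }  = { s } ∪ { p, t }
  { p, s, u }  = { p, u } ∪ { s }
  { q, r, t }  = { q } ∪ { r, t }
  { q, r, u }  = { q } ∪ { r, u }
  { q, s, u }  = S∖{ p, r, t }
  { r, s, t }  = { r, t } ∪ { s }
  { p, q, t, u }  = { p, u } ∪ { p, q, t }
  { p, r, s, t }  = { p, r, t } ∪ { s }
  { p, r, s, u }  = { p, r, u } ∪ { s }
  { p, s, t, u }  = { p, u } ∪ { s, t, u }
  { q, r, s, u }  = S∖{ p, t }
  { q, r, t, u }  = { q } ∪ { r, t, u }
  { q, s, t, u }  = S∖{ p, r }
  — 62 sets.
Step 5: +2 →
  { q, u }  = S∖{ p, r, s, t }
  { q, t, u }  = S∖{ p, r, s }
  — 64 sets.
Step 6: no new sets; the family is a σ-algebra.

Hence σ(ℰ) has 64 members: { {  }, { p }, { q }, { r }, { s }, { t }, { u }, { p, q }, { p, r }, { p, s }, { p, t }, { p, u }, { q, r }, { q, s }, { q, t }, { q, u }, { r, s }, { r, t }, { r, u }, { s, t }, { s, u }, { t, u }, { p, q, r }, { p, q, s }, { p, q, t }, { p, q, u }, { p, r, s }, { p, r, t }, { p, r, u }, { p, s, t }, { p, s, u }, { p, t, u }, { q, r, s }, { q, r, t }, { q, r, u }, { q, s, t }, { q, s, u }, { q, t, u }, { r, s, t }, { r, s, u }, { r, t, u }, { s, t, u }, { p, q, r, s }, { p, q, r, t }, { p, q, r, u }, { p, q, s, t }, { p, q, s, u }, { p, q, t, u }, { p, r, s, t }, { p, r, s, u }, { p, r, t, u }, { p, s, t, u }, { q, r, s, t }, { q, r, s, u }, { q, r, t, u }, { q, s, t, u }, { r, s, t, u }, { p, q, r, s, t }, { p, q, r, s, u }, { p, q, r, t, u }, { p, q, s, t, u }, { p, r, s, t, u }, { q, r, s, t, u }, S }.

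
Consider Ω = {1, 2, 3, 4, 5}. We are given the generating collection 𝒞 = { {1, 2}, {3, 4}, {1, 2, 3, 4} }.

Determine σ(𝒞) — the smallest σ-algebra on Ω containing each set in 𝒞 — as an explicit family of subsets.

Begin from { ∅, {1, 2}, {3, 4}, {1, 2, 3, 4}, Ω } (that is, 𝒞 plus ∅ and Ω).
Round 1 (3 new):
  {5}  = ᶜ of {1, 2, 3, 4}
  {1, 2, 5}  = ᶜ of {3, 4}
  {3, 4, 5}  = ᶜ of {1, 2}
  |family| = 8
Round 2 adds nothing — fixpoint reached.

Therefore σ(𝒞) = { ∅, {5}, {1, 2}, {3, 4}, {1, 2, 5}, {3, 4, 5}, {1, 2, 3, 4}, Ω } (|σ(𝒞)| = 8).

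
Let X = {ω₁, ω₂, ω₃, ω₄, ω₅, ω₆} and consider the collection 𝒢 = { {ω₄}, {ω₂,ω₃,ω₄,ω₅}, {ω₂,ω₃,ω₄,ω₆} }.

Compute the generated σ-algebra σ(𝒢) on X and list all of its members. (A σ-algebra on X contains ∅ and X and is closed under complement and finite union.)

σ(𝒢) = { ∅, {ω₁}, {ω₄}, {ω₅}, {ω₆}, {ω₁,ω₄}, {ω₁,ω₅}, {ω₁,ω₆}, {ω₂,ω₃}, {ω₄,ω₅}, {ω₄,ω₆}, {ω₅,ω₆}, {ω₁,ω₂,ω₃}, {ω₁,ω₄,ω₅}, {ω₁,ω₄,ω₆}, {ω₁,ω₅,ω₆}, {ω₂,ω₃,ω₄}, {ω₂,ω₃,ω₅}, {ω₂,ω₃,ω₆}, {ω₄,ω₅,ω₆}, {ω₁,ω₂,ω₃,ω₄}, {ω₁,ω₂,ω₃,ω₅}, {ω₁,ω₂,ω₃,ω₆}, {ω₁,ω₄,ω₅,ω₆}, {ω₂,ω₃,ω₄,ω₅}, {ω₂,ω₃,ω₄,ω₆}, {ω₂,ω₃,ω₅,ω₆}, {ω₁,ω₂,ω₃,ω₄,ω₅}, {ω₁,ω₂,ω₃,ω₄,ω₆}, {ω₁,ω₂,ω₃,ω₅,ω₆}, {ω₂,ω₃,ω₄,ω₅,ω₆}, X }

Derivation:
Begin from { ∅, {ω₄}, {ω₂,ω₃,ω₄,ω₅}, {ω₂,ω₃,ω₄,ω₆}, X } (that is, 𝒢 plus ∅ and X).
Iteration 1. New:
  {ω₁,ω₅}  = {ω₂,ω₃,ω₄,ω₆}ᶜ
  {ω₁,ω₆}  = {ω₂,ω₃,ω₄,ω₅}ᶜ
  {ω₁,ω₂,ω₃,ω₅,ω₆}  = {ω₄}ᶜ
  {ω₂,ω₃,ω₄,ω₅,ω₆}  = {ω₂,ω₃,ω₄,ω₆} ∪ {ω₂,ω₃,ω₄,ω₅}
  — 9 sets.
Iteration 2: +6 →
  {ω₁}  = {ω₂,ω₃,ω₄,ω₅,ω₆}ᶜ
  {ω₁,ω₄,ω₅}  = {ω₁,ω₅} ∪ {ω₄}
  {ω₁,ω₄,ω₆}  = {ω₁,ω₆} ∪ {ω₄}
  {ω₁,ω₅,ω₆}  = {ω₁,ω₆} ∪ {ω₁,ω₅}
  {ω₁,ω₂,ω₃,ω₄,ω₅}  = {ω₂,ω₃,ω₄,ω₅} ∪ {ω₁,ω₅}
  {ω₁,ω₂,ω₃,ω₄,ω₆}  = {ω₁,ω₆} ∪ {ω₂,ω₃,ω₄,ω₆}
  — 15 sets.
Iteration 3 adds 7:
  {ω₅}  = {ω₁,ω₂,ω₃,ω₄,ω₆}ᶜ
  {ω₆}  = {ω₁,ω₂,ω₃,ω₄,ω₅}ᶜ
  {ω₁,ω₄}  = {ω₁} ∪ {ω₄}
  {ω₂,ω₃,ω₄}  = {ω₁,ω₅,ω₆}ᶜ
  {ω₂,ω₃,ω₅}  = {ω₁,ω₄,ω₆}ᶜ
  {ω₂,ω₃,ω₆}  = {ω₁,ω₄,ω₅}ᶜ
  {ω₁,ω₄,ω₅,ω₆}  = {ω₁,ω₄,ω₅} ∪ {ω₁,ω₅,ω₆}
  — 22 sets.
Iteration 4 (8 new):
  {ω₂,ω₃}  = {ω₁,ω₄,ω₅,ω₆}ᶜ
  {ω₄,ω₅}  = {ω₅} ∪ {ω₄}
  {ω₄,ω₆}  = {ω₆} ∪ {ω₄}
  {ω₅,ω₆}  = {ω₆} ∪ {ω₅}
  {ω₁,ω₂,ω₃,ω₄}  = {ω₁,ω₄} ∪ {ω₂,ω₃,ω₄}
  {ω₁,ω₂,ω₃,ω₅}  = {ω₁,ω₅} ∪ {ω₂,ω₃,ω₅}
  {ω₁,ω₂,ω₃,ω₆}  = {ω₁,ω₆} ∪ {ω₂,ω₃,ω₆}
  {ω₂,ω₃,ω₅,ω₆}  = {ω₁,ω₄}ᶜ
  — 30 sets.
Iteration 5 adds 2:
  {ω₁,ω₂,ω₃}  = {ω₁} ∪ {ω₂,ω₃}
  {ω₄,ω₅,ω₆}  = {ω₅,ω₆} ∪ {ω₄,ω₅}
  — 32 sets.
Iteration 6 adds nothing — fixpoint reached.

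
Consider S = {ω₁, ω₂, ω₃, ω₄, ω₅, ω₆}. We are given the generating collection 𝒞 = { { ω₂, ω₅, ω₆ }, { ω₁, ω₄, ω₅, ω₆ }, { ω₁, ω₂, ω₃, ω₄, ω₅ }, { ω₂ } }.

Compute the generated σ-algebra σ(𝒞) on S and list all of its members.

Take S₀ = 𝒞 ∪ {∅, S} = { {  }, { ω₂ }, { ω₂, ω₅, ω₆ }, { ω₁, ω₄, ω₅, ω₆ }, { ω₁, ω₂, ω₃, ω₄, ω₅ }, S }.
Round 1 (5 new):
  { ω₆ }  = { ω₁, ω₂, ω₃, ω₄, ω₅ }ᶜ
  { ω₂, ω₃ }  = { ω₁, ω₄, ω₅, ω₆ }ᶜ
  { ω₁, ω₃, ω₄ }  = { ω₂, ω₅, ω₆ }ᶜ
  { ω₁, ω₂, ω₄, ω₅, ω₆ }  = { ω₁, ω₄, ω₅, ω₆ } ∪ { ω₂ }
  { ω₁, ω₃, ω₄, ω₅, ω₆ }  = { ω₂ }ᶜ
Round 2. New:
  { ω₃ }  = { ω₁, ω₂, ω₄, ω₅, ω₆ }ᶜ
  { ω₂, ω₆ }  = { ω₂ } ∪ { ω₆ }
  { ω₂, ω₃, ω₆ }  = { ω₆ } ∪ { ω₂, ω₃ }
  { ω₁, ω₂, ω₃, ω₄ }  = { ω₂ } ∪ { ω₁, ω₃, ω₄ }
  { ω₁, ω₃, ω₄, ω₆ }  = { ω₆ } ∪ { ω₁, ω₃, ω₄ }
  { ω₂, ω₃, ω₅, ω₆ }  = { ω₂, ω₅, ω₆ } ∪ { ω₂, ω₃ }
Round 3 adds 7:
  { ω₁, ω₄ }  = { ω₂, ω₃, ω₅, ω₆ }ᶜ
  { ω₂, ω₅ }  = { ω₁, ω₃, ω₄, ω₆ }ᶜ
  { ω₃, ω₆ }  = { ω₃ } ∪ { ω₆ }
  { ω₅, ω₆ }  = { ω₁, ω₂, ω₃, ω₄ }ᶜ
  { ω₁, ω₄, ω₅ }  = { ω₂, ω₃, ω₆ }ᶜ
  { ω₁, ω₃, ω₄, ω₅ }  = { ω₂, ω₆ }ᶜ
  { ω₁, ω₂, ω₃, ω₄, ω₆ }  = { ω₁, ω₃, ω₄ } ∪ { ω₂, ω₆ }
Round 4: 7 new —
  { ω₅ }  = { ω₁, ω₂, ω₃, ω₄, ω₆ }ᶜ
  { ω₁, ω₂, ω₄ }  = { ω₂ } ∪ { ω₁, ω₄ }
  { ω₁, ω₄, ω₆ }  = { ω₆ } ∪ { ω₁, ω₄ }
  { ω₂, ω₃, ω₅ }  = { ω₂, ω₅ } ∪ { ω₃ }
  { ω₃, ω₅, ω₆ }  = { ω₅, ω₆ } ∪ { ω₃ }
  { ω₁, ω₂, ω₄, ω₅ }  = { ω₃, ω₆ }ᶜ
  { ω₁, ω₂, ω₄, ω₆ }  = { ω₂, ω₆ } ∪ { ω₁, ω₄ }
Round 5: 1 new —
  { ω₃, ω₅ }  = { ω₁, ω₂, ω₄, ω₆ }ᶜ
Round 6: stable.

|σ(𝒞)| = 32.  σ(𝒞) = { {  }, { ω₂ }, { ω₃ }, { ω₅ }, { ω₆ }, { ω₁, ω₄ }, { ω₂, ω₃ }, { ω₂, ω₅ }, { ω₂, ω₆ }, { ω₃, ω₅ }, { ω₃, ω₆ }, { ω₅, ω₆ }, { ω₁, ω₂, ω₄ }, { ω₁, ω₃, ω₄ }, { ω₁, ω₄, ω₅ }, { ω₁, ω₄, ω₆ }, { ω₂, ω₃, ω₅ }, { ω₂, ω₃, ω₆ }, { ω₂, ω₅, ω₆ }, { ω₃, ω₅, ω₆ }, { ω₁, ω₂, ω₃, ω₄ }, { ω₁, ω₂, ω₄, ω₅ }, { ω₁, ω₂, ω₄, ω₆ }, { ω₁, ω₃, ω₄, ω₅ }, { ω₁, ω₃, ω₄, ω₆ }, { ω₁, ω₄, ω₅, ω₆ }, { ω₂, ω₃, ω₅, ω₆ }, { ω₁, ω₂, ω₃, ω₄, ω₅ }, { ω₁, ω₂, ω₃, ω₄, ω₆ }, { ω₁, ω₂, ω₄, ω₅, ω₆ }, { ω₁, ω₃, ω₄, ω₅, ω₆ }, S }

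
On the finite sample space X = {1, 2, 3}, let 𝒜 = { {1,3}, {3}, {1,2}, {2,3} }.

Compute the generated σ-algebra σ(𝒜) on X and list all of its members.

σ(𝒜) = { ∅, {1}, {2}, {3}, {1,2}, {1,3}, {2,3}, X }

Derivation:
Initial family (6 sets): { ∅, {3}, {1,2}, {1,3}, {2,3}, X }.
Pass 1: 2 new —
  {1}  = complement {2,3}
  {2}  = complement {1,3}
  (now 8)
Pass 2 adds nothing — fixpoint reached.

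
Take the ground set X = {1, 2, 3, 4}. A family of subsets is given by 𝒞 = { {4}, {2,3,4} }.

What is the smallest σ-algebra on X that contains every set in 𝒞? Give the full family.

Answer: σ(𝒞) = { {}, {1}, {4}, {1,4}, {2,3}, {1,2,3}, {2,3,4}, X }

Trace:
Initial family (4 sets): { {}, {4}, {2,3,4}, X }.
Pass 1 adds 2:
  {1}  = X∖{2,3,4}
  {1,2,3}  = X∖{4}
  — 6 sets.
Pass 2 (1 new):
  {1,4}  = {4} ∪ {1}
  — 7 sets.
Pass 3 (1 new):
  {2,3}  = X∖{1,4}
  — 8 sets.
Pass 4: no new sets; the family is a σ-algebra.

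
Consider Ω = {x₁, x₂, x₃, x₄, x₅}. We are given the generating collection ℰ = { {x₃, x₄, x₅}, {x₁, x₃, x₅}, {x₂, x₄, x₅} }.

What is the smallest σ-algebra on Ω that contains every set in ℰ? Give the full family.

Answer: σ(ℰ) = { ∅, {x₁}, {x₂}, {x₃}, {x₄}, {x₅}, {x₁, x₂}, {x₁, x₃}, {x₁, x₄}, {x₁, x₅}, {x₂, x₃}, {x₂, x₄}, {x₂, x₅}, {x₃, x₄}, {x₃, x₅}, {x₄, x₅}, {x₁, x₂, x₃}, {x₁, x₂, x₄}, {x₁, x₂, x₅}, {x₁, x₃, x₄}, {x₁, x₃, x₅}, {x₁, x₄, x₅}, {x₂, x₃, x₄}, {x₂, x₃, x₅}, {x₂, x₄, x₅}, {x₃, x₄, x₅}, {x₁, x₂, x₃, x₄}, {x₁, x₂, x₃, x₅}, {x₁, x₂, x₄, x₅}, {x₁, x₃, x₄, x₅}, {x₂, x₃, x₄, x₅}, Ω }

Check:
Start: ℰ ∪ {∅, Ω} = { ∅, {x₁, x₃, x₅}, {x₂, x₄, x₅}, {x₃, x₄, x₅}, Ω }.
Pass 1: 5 new —
  {x₁, x₂}  = Ω∖{x₃, x₄, x₅}
  {x₁, x₃}  = Ω∖{x₂, x₄, x₅}
  {x₂, x₄}  = Ω∖{x₁, x₃, x₅}
  {x₁, x₃, x₄, x₅}  = {x₃, x₄, x₅} ∪ {x₁, x₃, x₅}
  {x₂, x₃, x₄, x₅}  = {x₃, x₄, x₅} ∪ {x₂, x₄, x₅}
Pass 2 adds 7:
  {x₁}  = Ω∖{x₂, x₃, x₄, x₅}
  {x₂}  = Ω∖{x₁, x₃, x₄, x₅}
  {x₁, x₂, x₃}  = {x₁, x₂} ∪ {x₁, x₃}
  {x₁, x₂, x₄}  = {x₁, x₂} ∪ {x₂, x₄}
  {x₁, x₂, x₃, x₄}  = {x₁, x₃} ∪ {x₂, x₄}
  {x₁, x₂, x₃, x₅}  = {x₁, x₂} ∪ {x₁, x₃, x₅}
  {x₁, x₂, x₄, x₅}  = {x₁, x₂} ∪ {x₂, x₄, x₅}
Pass 3 adds 5:
  {x₃}  = Ω∖{x₁, x₂, x₄, x₅}
  {x₄}  = Ω∖{x₁, x₂, x₃, x₅}
  {x₅}  = Ω∖{x₁, x₂, x₃, x₄}
  {x₃, x₅}  = Ω∖{x₁, x₂, x₄}
  {x₄, x₅}  = Ω∖{x₁, x₂, x₃}
Pass 4. New:
  {x₁, x₄}  = {x₄} ∪ {x₁}
  {x₁, x₅}  = {x₅} ∪ {x₁}
  {x₂, x₃}  = {x₂} ∪ {x₃}
  {x₂, x₅}  = {x₂} ∪ {x₅}
  {x₃, x₄}  = {x₃} ∪ {x₄}
  {x₁, x₂, x₅}  = {x₁, x₂} ∪ {x₅}
  {x₁, x₃, x₄}  = {x₁, x₃} ∪ {x₄}
  {x₁, x₄, x₅}  = {x₄, x₅} ∪ {x₁}
  {x₂, x₃, x₄}  = {x₃} ∪ {x₂, x₄}
  {x₂, x₃, x₅}  = {x₂} ∪ {x₃, x₅}
Pass 5: no new sets; the family is a σ-algebra.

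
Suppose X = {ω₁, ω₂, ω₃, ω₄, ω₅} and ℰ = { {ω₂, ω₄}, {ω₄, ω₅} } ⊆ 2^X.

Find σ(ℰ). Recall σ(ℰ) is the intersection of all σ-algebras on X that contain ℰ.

Start: ℰ ∪ {∅, X} = { {}, {ω₂, ω₄}, {ω₄, ω₅}, X }.
Iteration 1: 3 new —
  {ω₁, ω₂, ω₃}  = X∖{ω₄, ω₅}
  {ω₁, ω₃, ω₅}  = X∖{ω₂, ω₄}
  {ω₂, ω₄, ω₅}  = {ω₄, ω₅} ∪ {ω₂, ω₄}
  (now 7)
Iteration 2: +4 →
  {ω₁, ω₃}  = X∖{ω₂, ω₄, ω₅}
  {ω₁, ω₂, ω₃, ω₄}  = {ω₁, ω₂, ω₃} ∪ {ω₂, ω₄}
  {ω₁, ω₂, ω₃, ω₅}  = {ω₁, ω₂, ω₃} ∪ {ω₁, ω₃, ω₅}
  {ω₁, ω₃, ω₄, ω₅}  = {ω₄, ω₅} ∪ {ω₁, ω₃, ω₅}
  (now 11)
Iteration 3: 3 new —
  {ω₂}  = X∖{ω₁, ω₃, ω₄, ω₅}
  {ω₄}  = X∖{ω₁, ω₂, ω₃, ω₅}
  {ω₅}  = X∖{ω₁, ω₂, ω₃, ω₄}
  (now 14)
Iteration 4 adds 2:
  {ω₂, ω₅}  = {ω₂} ∪ {ω₅}
  {ω₁, ω₃, ω₄}  = {ω₁, ω₃} ∪ {ω₄}
  (now 16)
Iteration 5: already closed under ᶜ and ∪.

Therefore σ(ℰ) = { {}, {ω₂}, {ω₄}, {ω₅}, {ω₁, ω₃}, {ω₂, ω₄}, {ω₂, ω₅}, {ω₄, ω₅}, {ω₁, ω₂, ω₃}, {ω₁, ω₃, ω₄}, {ω₁, ω₃, ω₅}, {ω₂, ω₄, ω₅}, {ω₁, ω₂, ω₃, ω₄}, {ω₁, ω₂, ω₃, ω₅}, {ω₁, ω₃, ω₄, ω₅}, X } (|σ(ℰ)| = 16).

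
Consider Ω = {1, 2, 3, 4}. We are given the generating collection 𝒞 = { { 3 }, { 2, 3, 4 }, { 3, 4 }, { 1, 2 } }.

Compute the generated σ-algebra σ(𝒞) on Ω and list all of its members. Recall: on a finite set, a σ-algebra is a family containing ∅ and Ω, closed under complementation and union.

Take S₀ = 𝒞 ∪ {∅, Ω} = { {}, { 3 }, { 1, 2 }, { 3, 4 }, { 2, 3, 4 }, Ω }.
Pass 1. New:
  { 1 }  = Ω∖{ 2, 3, 4 }
  { 1, 2, 3 }  = { 3 } ∪ { 1, 2 }
  { 1, 2, 4 }  = Ω∖{ 3 }
  |family| = 9
Pass 2. New:
  { 4 }  = Ω∖{ 1, 2, 3 }
  { 1, 3 }  = { 3 } ∪ { 1 }
  { 1, 3, 4 }  = { 3, 4 } ∪ { 1 }
  |family| = 12
Pass 3. New:
  { 2 }  = Ω∖{ 1, 3, 4 }
  { 1, 4 }  = { 4 } ∪ { 1 }
  { 2, 4 }  = Ω∖{ 1, 3 }
  |family| = 15
Pass 4: 1 new —
  { 2, 3 }  = Ω∖{ 1, 4 }
  |family| = 16
Pass 5: already closed under ᶜ and ∪.

Therefore σ(𝒞) = { {}, { 1 }, { 2 }, { 3 }, { 4 }, { 1, 2 }, { 1, 3 }, { 1, 4 }, { 2, 3 }, { 2, 4 }, { 3, 4 }, { 1, 2, 3 }, { 1, 2, 4 }, { 1, 3, 4 }, { 2, 3, 4 }, Ω } (|σ(𝒞)| = 16).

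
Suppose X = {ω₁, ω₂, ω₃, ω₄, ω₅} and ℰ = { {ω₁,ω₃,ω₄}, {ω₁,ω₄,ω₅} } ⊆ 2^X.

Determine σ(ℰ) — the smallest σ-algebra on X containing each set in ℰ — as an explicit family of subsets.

Answer: σ(ℰ) = { {}, {ω₂}, {ω₃}, {ω₅}, {ω₁,ω₄}, {ω₂,ω₃}, {ω₂,ω₅}, {ω₃,ω₅}, {ω₁,ω₂,ω₄}, {ω₁,ω₃,ω₄}, {ω₁,ω₄,ω₅}, {ω₂,ω₃,ω₅}, {ω₁,ω₂,ω₃,ω₄}, {ω₁,ω₂,ω₄,ω₅}, {ω₁,ω₃,ω₄,ω₅}, X }

Derivation:
Begin from { {}, {ω₁,ω₃,ω₄}, {ω₁,ω₄,ω₅}, X } (that is, ℰ plus ∅ and X).
Iteration 1 (3 new):
  {ω₂,ω₃}  = complement {ω₁,ω₄,ω₅}
  {ω₂,ω₅}  = complement {ω₁,ω₃,ω₄}
  {ω₁,ω₃,ω₄,ω₅}  = {ω₁,ω₃,ω₄} ∪ {ω₁,ω₄,ω₅}
  [7 total]
Iteration 2: +4 →
  {ω₂}  = complement {ω₁,ω₃,ω₄,ω₅}
  {ω₂,ω₃,ω₅}  = {ω₂,ω₅} ∪ {ω₂,ω₃}
  {ω₁,ω₂,ω₃,ω₄}  = {ω₁,ω₃,ω₄} ∪ {ω₂,ω₃}
  {ω₁,ω₂,ω₄,ω₅}  = {ω₁,ω₄,ω₅} ∪ {ω₂,ω₅}
  [11 total]
Iteration 3. New:
  {ω₃}  = complement {ω₁,ω₂,ω₄,ω₅}
  {ω₅}  = complement {ω₁,ω₂,ω₃,ω₄}
  {ω₁,ω₄}  = complement {ω₂,ω₃,ω₅}
  [14 total]
Iteration 4: +2 →
  {ω₃,ω₅}  = {ω₃} ∪ {ω₅}
  {ω₁,ω₂,ω₄}  = {ω₁,ω₄} ∪ {ω₂}
  [16 total]
Iteration 5 adds nothing — fixpoint reached.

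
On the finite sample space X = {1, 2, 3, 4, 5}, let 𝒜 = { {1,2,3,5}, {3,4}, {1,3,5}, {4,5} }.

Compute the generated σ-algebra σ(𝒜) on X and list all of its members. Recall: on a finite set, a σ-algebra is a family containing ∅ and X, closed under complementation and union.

|σ(𝒜)| = 32.  σ(𝒜) = { ∅, {1}, {2}, {3}, {4}, {5}, {1,2}, {1,3}, {1,4}, {1,5}, {2,3}, {2,4}, {2,5}, {3,4}, {3,5}, {4,5}, {1,2,3}, {1,2,4}, {1,2,5}, {1,3,4}, {1,3,5}, {1,4,5}, {2,3,4}, {2,3,5}, {2,4,5}, {3,4,5}, {1,2,3,4}, {1,2,3,5}, {1,2,4,5}, {1,3,4,5}, {2,3,4,5}, X }

Check:
Seed the family with 𝒜 together with ∅ and X: { ∅, {3,4}, {4,5}, {1,3,5}, {1,2,3,5}, X }.
Iteration 1 adds 6:
  {4}  = ᶜ of {1,2,3,5}
  {2,4}  = ᶜ of {1,3,5}
  {1,2,3}  = ᶜ of {4,5}
  {1,2,5}  = ᶜ of {3,4}
  {3,4,5}  = {4,5} ∪ {3,4}
  {1,3,4,5}  = {4,5} ∪ {1,3,5}
  — 12 sets.
Iteration 2 (7 new):
  {2}  = ᶜ of {1,3,4,5}
  {1,2}  = ᶜ of {3,4,5}
  {2,3,4}  = {3,4} ∪ {2,4}
  {2,4,5}  = {4,5} ∪ {2,4}
  {1,2,3,4}  = {3,4} ∪ {1,2,3}
  {1,2,4,5}  = {4,5} ∪ {1,2,5}
  {2,3,4,5}  = {3,4,5} ∪ {2,4}
  — 19 sets.
Iteration 3: 6 new —
  {1}  = ᶜ of {2,3,4,5}
  {3}  = ᶜ of {1,2,4,5}
  {5}  = ᶜ of {1,2,3,4}
  {1,3}  = ᶜ of {2,4,5}
  {1,5}  = ᶜ of {2,3,4}
  {1,2,4}  = {2,4} ∪ {1,2}
  — 25 sets.
Iteration 4. New:
  {1,4}  = {4} ∪ {1}
  {2,3}  = {2} ∪ {3}
  {2,5}  = {2} ∪ {5}
  {3,5}  = ᶜ of {1,2,4}
  {1,3,4}  = {3,4} ∪ {1,3}
  {1,4,5}  = {4,5} ∪ {1,5}
  — 31 sets.
Iteration 5 adds 1:
  {2,3,5}  = ᶜ of {1,4}
  — 32 sets.
Iteration 6: no new sets; the family is a σ-algebra.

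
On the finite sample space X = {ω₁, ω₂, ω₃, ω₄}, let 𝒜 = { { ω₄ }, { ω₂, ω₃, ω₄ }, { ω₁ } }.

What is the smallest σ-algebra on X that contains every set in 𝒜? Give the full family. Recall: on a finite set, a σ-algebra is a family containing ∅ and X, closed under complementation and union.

Start: 𝒜 ∪ {∅, X} = { {}, { ω₁ }, { ω₄ }, { ω₂, ω₃, ω₄ }, X }.
Iteration 1 adds 2:
  { ω₁, ω₄ }  = { ω₄ } ∪ { ω₁ }
  { ω₁, ω₂, ω₃ }  = complement { ω₄ }
  — 7 sets.
Iteration 2 adds 1:
  { ω₂, ω₃ }  = complement { ω₁, ω₄ }
  — 8 sets.
Iteration 3: no new sets; the family is a σ-algebra.

Hence σ(𝒜) has 8 members: { {}, { ω₁ }, { ω₄ }, { ω₁, ω₄ }, { ω₂, ω₃ }, { ω₁, ω₂, ω₃ }, { ω₂, ω₃, ω₄ }, X }.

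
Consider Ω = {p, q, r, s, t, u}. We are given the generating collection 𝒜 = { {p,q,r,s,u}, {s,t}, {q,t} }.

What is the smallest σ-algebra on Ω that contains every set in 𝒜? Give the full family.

Seed the family with 𝒜 together with ∅ and Ω: { {}, {q,t}, {s,t}, {p,q,r,s,u}, Ω }.
Round 1 (4 new):
  {t}  = Ω∖{p,q,r,s,u}
  {q,s,t}  = {s,t} ∪ {q,t}
  {p,q,r,u}  = Ω∖{s,t}
  {p,r,s,u}  = Ω∖{q,t}
  — 9 sets.
Round 2: 3 new —
  {p,r,u}  = Ω∖{q,s,t}
  {p,q,r,t,u}  = {q,t} ∪ {p,q,r,u}
  {p,r,s,t,u}  = {t} ∪ {p,r,s,u}
  — 12 sets.
Round 3 adds 3:
  {q}  = Ω∖{p,r,s,t,u}
  {s}  = Ω∖{p,q,r,t,u}
  {p,r,t,u}  = {p,r,u} ∪ {t}
  — 15 sets.
Round 4 adds 1:
  {q,s}  = Ω∖{p,r,t,u}
  — 16 sets.
Round 5: already closed under ᶜ and ∪.

Hence σ(𝒜) has 16 members: { {}, {q}, {s}, {t}, {q,s}, {q,t}, {s,t}, {p,r,u}, {q,s,t}, {p,q,r,u}, {p,r,s,u}, {p,r,t,u}, {p,q,r,s,u}, {p,q,r,t,u}, {p,r,s,t,u}, Ω }.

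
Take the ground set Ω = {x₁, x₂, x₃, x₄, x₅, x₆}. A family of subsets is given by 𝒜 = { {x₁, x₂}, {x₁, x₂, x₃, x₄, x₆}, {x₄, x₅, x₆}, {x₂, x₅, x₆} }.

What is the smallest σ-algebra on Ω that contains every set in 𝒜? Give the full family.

Answer: σ(𝒜) = { ∅, {x₁}, {x₂}, {x₃}, {x₄}, {x₅}, {x₆}, {x₁, x₂}, {x₁, x₃}, {x₁, x₄}, {x₁, x₅}, {x₁, x₆}, {x₂, x₃}, {x₂, x₄}, {x₂, x₅}, {x₂, x₆}, {x₃, x₄}, {x₃, x₅}, {x₃, x₆}, {x₄, x₅}, {x₄, x₆}, {x₅, x₆}, {x₁, x₂, x₃}, {x₁, x₂, x₄}, {x₁, x₂, x₅}, {x₁, x₂, x₆}, {x₁, x₃, x₄}, {x₁, x₃, x₅}, {x₁, x₃, x₆}, {x₁, x₄, x₅}, {x₁, x₄, x₆}, {x₁, x₅, x₆}, {x₂, x₃, x₄}, {x₂, x₃, x₅}, {x₂, x₃, x₆}, {x₂, x₄, x₅}, {x₂, x₄, x₆}, {x₂, x₅, x₆}, {x₃, x₄, x₅}, {x₃, x₄, x₆}, {x₃, x₅, x₆}, {x₄, x₅, x₆}, {x₁, x₂, x₃, x₄}, {x₁, x₂, x₃, x₅}, {x₁, x₂, x₃, x₆}, {x₁, x₂, x₄, x₅}, {x₁, x₂, x₄, x₆}, {x₁, x₂, x₅, x₆}, {x₁, x₃, x₄, x₅}, {x₁, x₃, x₄, x₆}, {x₁, x₃, x₅, x₆}, {x₁, x₄, x₅, x₆}, {x₂, x₃, x₄, x₅}, {x₂, x₃, x₄, x₆}, {x₂, x₃, x₅, x₆}, {x₂, x₄, x₅, x₆}, {x₃, x₄, x₅, x₆}, {x₁, x₂, x₃, x₄, x₅}, {x₁, x₂, x₃, x₄, x₆}, {x₁, x₂, x₃, x₅, x₆}, {x₁, x₂, x₄, x₅, x₆}, {x₁, x₃, x₄, x₅, x₆}, {x₂, x₃, x₄, x₅, x₆}, Ω }

Working:
Seed the family with 𝒜 together with ∅ and Ω: { ∅, {x₁, x₂}, {x₂, x₅, x₆}, {x₄, x₅, x₆}, {x₁, x₂, x₃, x₄, x₆}, Ω }.
Step 1. New:
  {x₅}  = Ω∖{x₁, x₂, x₃, x₄, x₆}
  {x₁, x₂, x₃}  = Ω∖{x₄, x₅, x₆}
  {x₁, x₃, x₄}  = Ω∖{x₂, x₅, x₆}
  {x₁, x₂, x₅, x₆}  = {x₁, x₂} ∪ {x₂, x₅, x₆}
  {x₂, x₄, x₅, x₆}  = {x₂, x₅, x₆} ∪ {x₄, x₅, x₆}
  {x₃, x₄, x₅, x₆}  = Ω∖{x₁, x₂}
  {x₁, x₂, x₄, x₅, x₆}  = {x₁, x₂} ∪ {x₄, x₅, x₆}
  [13 total]
Step 2 (10 new):
  {x₃}  = Ω∖{x₁, x₂, x₄, x₅, x₆}
  {x₁, x₃}  = Ω∖{x₂, x₄, x₅, x₆}
  {x₃, x₄}  = Ω∖{x₁, x₂, x₅, x₆}
  {x₁, x₂, x₅}  = {x₁, x₂} ∪ {x₅}
  {x₁, x₂, x₃, x₄}  = {x₁, x₂, x₃} ∪ {x₁, x₃, x₄}
  {x₁, x₂, x₃, x₅}  = {x₁, x₂, x₃} ∪ {x₅}
  {x₁, x₃, x₄, x₅}  = {x₅} ∪ {x₁, x₃, x₄}
  {x₁, x₂, x₃, x₅, x₆}  = {x₁, x₂, x₃} ∪ {x₂, x₅, x₆}
  {x₁, x₃, x₄, x₅, x₆}  = {x₃, x₄, x₅, x₆} ∪ {x₁, x₃, x₄}
  {x₂, x₃, x₄, x₅, x₆}  = {x₃, x₄, x₅, x₆} ∪ {x₂, x₅, x₆}
  [23 total]
Step 3: +12 →
  {x₁}  = Ω∖{x₂, x₃, x₄, x₅, x₆}
  {x₂}  = Ω∖{x₁, x₃, x₄, x₅, x₆}
  {x₄}  = Ω∖{x₁, x₂, x₃, x₅, x₆}
  {x₂, x₆}  = Ω∖{x₁, x₃, x₄, x₅}
  {x₃, x₅}  = {x₅} ∪ {x₃}
  {x₄, x₆}  = Ω∖{x₁, x₂, x₃, x₅}
  {x₅, x₆}  = Ω∖{x₁, x₂, x₃, x₄}
  {x₁, x₃, x₅}  = {x₁, x₃} ∪ {x₅}
  {x₃, x₄, x₅}  = {x₃, x₄} ∪ {x₅}
  {x₃, x₄, x₆}  = Ω∖{x₁, x₂, x₅}
  {x₂, x₃, x₅, x₆}  = {x₂, x₅, x₆} ∪ {x₃}
  {x₁, x₂, x₃, x₄, x₅}  = {x₃, x₄} ∪ {x₁, x₂, x₅}
  [35 total]
Step 4. New:
  {x₆}  = Ω∖{x₁, x₂, x₃, x₄, x₅}
  {x₁, x₄}  = Ω∖{x₂, x₃, x₅, x₆}
  {x₁, x₅}  = {x₁} ∪ {x₅}
  {x₂, x₃}  = {x₂} ∪ {x₃}
  {x₂, x₄}  = {x₂} ∪ {x₄}
  {x₂, x₅}  = {x₂} ∪ {x₅}
  {x₄, x₅}  = {x₅} ∪ {x₄}
  {x₁, x₂, x₄}  = {x₁, x₂} ∪ {x₄}
  {x₁, x₂, x₆}  = Ω∖{x₃, x₄, x₅}
  {x₁, x₄, x₆}  = {x₁} ∪ {x₄, x₆}
  {x₁, x₅, x₆}  = {x₅, x₆} ∪ {x₁}
  {x₂, x₃, x₄}  = {x₃, x₄} ∪ {x₂}
  {x₂, x₃, x₅}  = {x₂} ∪ {x₃, x₅}
  {x₂, x₃, x₆}  = {x₂, x₆} ∪ {x₃}
  {x₂, x₄, x₆}  = Ω∖{x₁, x₃, x₅}
  {x₃, x₅, x₆}  = {x₅, x₆} ∪ {x₃}
  {x₁, x₂, x₃, x₆}  = {x₁, x₂, x₃} ∪ {x₂, x₆}
  {x₁, x₂, x₄, x₅}  = {x₁, x₂, x₅} ∪ {x₄}
  {x₁, x₂, x₄, x₆}  = Ω∖{x₃, x₅}
  {x₁, x₃, x₄, x₆}  = {x₁} ∪ {x₃, x₄, x₆}
  {x₁, x₃, x₅, x₆}  = {x₅, x₆} ∪ {x₁, x₃, x₅}
  {x₁, x₄, x₅, x₆}  = {x₁} ∪ {x₄, x₅, x₆}
  {x₂, x₃, x₄, x₅}  = {x₃, x₄, x₅} ∪ {x₂}
  {x₂, x₃, x₄, x₆}  = {x₃, x₄} ∪ {x₂, x₆}
  [59 total]
Step 5 (5 new):
  {x₁, x₆}  = Ω∖{x₂, x₃, x₄, x₅}
  {x₃, x₆}  = Ω∖{x₁, x₂, x₄, x₅}
  {x₁, x₃, x₆}  = {x₁, x₃} ∪ {x₆}
  {x₁, x₄, x₅}  = Ω∖{x₂, x₃, x₆}
  {x₂, x₄, x₅}  = {x₂, x₅} ∪ {x₄, x₅}
  [64 total]
Step 6: closed — nothing new.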